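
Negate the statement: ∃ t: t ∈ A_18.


¬(∀ x: φ) = ∃ x: ¬φ, and ¬(∃ x: φ) = ∀ x: ¬φ.
Apply to the existential statement.

∀ t: ¬(t ∈ A_18)


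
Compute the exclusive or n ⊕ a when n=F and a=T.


Exclusive or is true when exactly one operand is true.
Substitute: n=F, a=T.
F ⊕ T evaluates to T.

T


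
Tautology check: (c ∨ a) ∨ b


Build the truth table over {a, b, c}:
a | b | c | φ
-------------
F | F | F | F
T | F | F | T
F | T | F | T
T | T | F | T
F | F | T | T
T | F | T | T
F | T | T | T
T | T | T | T
Counterexample at row 1: with a=F, b=F, c=F, the formula is F.

No, it is not a tautology.


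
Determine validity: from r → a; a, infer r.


This is affirming the consequent (fallacy). There exist truth assignments where the premises are all true but the conclusion is false.

Invalid.


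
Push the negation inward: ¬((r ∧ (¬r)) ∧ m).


De Morgan: the negation of a conjunction is the disjunction of the negations.
Distribute ¬ across ∧, flipping it to ∨, and negate each literal.

((¬r) ∨ r) ∨ (¬m)


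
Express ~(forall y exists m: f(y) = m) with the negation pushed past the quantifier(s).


Negation flips each quantifier (∀↔∃) and negates the inner predicate.
¬(forall y exists m: φ) = exists y forall m: ¬φ.

exists y forall m: ~(f(y) = m)


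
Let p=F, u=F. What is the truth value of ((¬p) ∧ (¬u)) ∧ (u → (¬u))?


Substitute p=F, u=F:
¬p = T
¬u = T
(¬p) ∧ (¬u) = T ∧ T = T
¬u = T
u → (¬u) = F → T = T
((¬p) ∧ (¬u)) ∧ (u → (¬u)) = T ∧ T = T

T


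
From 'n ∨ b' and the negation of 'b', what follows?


Disjunctive syllogism: from (P ∨ Q) and ¬P, infer Q.
One disjunct, 'b', is ruled out; the other must hold.

n


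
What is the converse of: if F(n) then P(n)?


The converse of (P → Q) is (Q → P). It is not in general equivalent to the original.
Here P = 'F(n)' and Q = 'P(n)'.

If P(n), then F(n).


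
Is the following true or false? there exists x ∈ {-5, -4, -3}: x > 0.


Evaluate the predicate on each element: -5:F, -4:F, -3:F.
No element satisfies the predicate.

F


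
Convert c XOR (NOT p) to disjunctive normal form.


Step 1: c ⊕ (¬p) is true exactly when they disagree: (c ∧ ¬(¬p)) ∨ (¬c ∧ (¬p)).
Step 2: Eliminate any double negations (¬¬X = X).

(c AND p) OR ((NOT c) AND (NOT p))


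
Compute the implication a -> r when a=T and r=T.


Implication is false only when antecedent is true and consequent is false.
Substitute: a=T, r=T.
T -> T evaluates to T.

T


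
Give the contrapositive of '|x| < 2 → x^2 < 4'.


The contrapositive of (P → Q) is (¬Q → ¬P); it is logically equivalent to the original.
Here P = '|x| < 2' and Q = 'x^2 < 4'.

If not (x^2 < 4), then not (|x| < 2).


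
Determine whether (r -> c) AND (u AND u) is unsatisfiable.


Truth table over {c, r, u}:
c | r | u | φ
-------------
F | F | F | F
T | F | F | F
F | T | F | F
T | T | F | F
F | F | T | T
T | F | T | T
F | T | T | F
T | T | T | T
Satisfying assignment at row 5: c=F, r=F, u=T gives T.

No, it is not a contradiction.


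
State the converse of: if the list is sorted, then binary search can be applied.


The converse of (P → Q) is (Q → P). It is not in general equivalent to the original.
Here P = 'the list is sorted' and Q = 'binary search can be applied'.

If binary search can be applied, then the list is sorted.


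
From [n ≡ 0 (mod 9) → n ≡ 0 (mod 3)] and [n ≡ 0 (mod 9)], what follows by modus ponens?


Modus ponens: from (P → Q) and P, infer Q.
P = 'n ≡ 0 (mod 9)' is asserted, and P → Q holds, so Q follows.

n ≡ 0 (mod 3).


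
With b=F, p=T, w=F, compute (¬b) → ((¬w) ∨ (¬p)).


Substitute b=F, p=T, w=F:
¬b = T
¬w = T
¬p = F
(¬w) ∨ (¬p) = T ∨ F = T
(¬b) → ((¬w) ∨ (¬p)) = T → T = T

T


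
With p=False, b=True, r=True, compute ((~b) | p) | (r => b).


Substitute p=False, b=True, r=True:
~b = False
(~b) | p = False | False = False
r => b = True => True = True
((~b) | p) | (r => b) = False | True = True

True


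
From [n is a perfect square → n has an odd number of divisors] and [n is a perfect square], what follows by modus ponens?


Modus ponens: from (P → Q) and P, infer Q.
P = 'n is a perfect square' is asserted, and P → Q holds, so Q follows.

n has an odd number of divisors.


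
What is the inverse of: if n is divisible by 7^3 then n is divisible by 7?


The inverse of (P → Q) is (¬P → ¬Q). It is equivalent to the converse, not to the original.
Here P = 'n is divisible by 7^3' and Q = 'n is divisible by 7'.

If not (n is divisible by 7^3), then not (n is divisible by 7).


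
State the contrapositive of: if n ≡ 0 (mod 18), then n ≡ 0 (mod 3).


The contrapositive of (P → Q) is (¬Q → ¬P); it is logically equivalent to the original.
Here P = 'n ≡ 0 (mod 18)' and Q = 'n ≡ 0 (mod 3)'.

If not (n ≡ 0 (mod 3)), then not (n ≡ 0 (mod 18)).


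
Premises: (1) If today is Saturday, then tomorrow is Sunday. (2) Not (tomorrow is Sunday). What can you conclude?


Modus tollens: from (P → Q) and ¬Q, infer ¬P.
Q = 'tomorrow is Sunday' is denied; since P → Q, P must also fail.

Not (today is Saturday).


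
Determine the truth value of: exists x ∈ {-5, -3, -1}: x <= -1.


Evaluate the predicate on each element: -5:True, -3:True, -1:True.
Witness x = -5 satisfies the predicate.

True


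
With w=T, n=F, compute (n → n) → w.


Substitute w=T, n=F:
n → n = F → F = T
(n → n) → w = T → T = T

T


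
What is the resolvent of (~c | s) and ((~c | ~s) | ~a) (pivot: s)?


The clauses contain complementary literals s and ~s.
Resolution eliminates this pair and disjoins the remaining literals (merging duplicates).

(~c | ~a)


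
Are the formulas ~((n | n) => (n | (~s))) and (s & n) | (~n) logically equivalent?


Compare truth tables:
n | s | φ | ψ
-------------
False | False | False | True
True | False | False | False
False | True | False | True
True | True | False | True
They differ at row 1 (n=False, s=False): φ=False but ψ=True.

No, they are not logically equivalent.


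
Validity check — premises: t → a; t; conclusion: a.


This matches the form of modus ponens: the conclusion follows in every model of the premises.

Valid.


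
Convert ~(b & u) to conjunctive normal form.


Step 1: Apply De Morgan: ¬(b ∧ u) = ¬b ∨ ¬u.

(~b) | (~u)


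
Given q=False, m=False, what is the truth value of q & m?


Conjunction is true only when both operands are true.
Substitute: q=False, m=False.
False & False evaluates to False.

False


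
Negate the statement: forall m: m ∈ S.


¬(forall x: φ) = exists x: ¬φ, and ¬(exists x: φ) = forall x: ¬φ.
Apply to the universal statement.

exists m: ~(m ∈ S)


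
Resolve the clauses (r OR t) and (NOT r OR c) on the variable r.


The clauses contain complementary literals r and NOTr.
Resolution eliminates this pair and disjoins the remaining literals (merging duplicates).

(t OR c)


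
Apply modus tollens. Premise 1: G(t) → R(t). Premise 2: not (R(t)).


Modus tollens: from (P → Q) and ¬Q, infer ¬P.
Q = 'R(t)' is denied; since P → Q, P must also fail.

Not (G(t)).


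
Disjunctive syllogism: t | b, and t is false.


Disjunctive syllogism: from (P ∨ Q) and ¬P, infer Q.
One disjunct, 't', is ruled out; the other must hold.

b


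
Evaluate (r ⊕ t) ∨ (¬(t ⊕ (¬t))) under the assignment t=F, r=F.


Substitute t=F, r=F:
r ⊕ t = F ⊕ F = F
¬t = T
t ⊕ (¬t) = F ⊕ T = T
¬(t ⊕ (¬t)) = F
(r ⊕ t) ∨ (¬(t ⊕ (¬t))) = F ∨ F = F

F


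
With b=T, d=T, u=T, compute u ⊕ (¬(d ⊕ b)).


Substitute b=T, d=T, u=T:
d ⊕ b = T ⊕ T = F
¬(d ⊕ b) = T
u ⊕ (¬(d ⊕ b)) = T ⊕ T = F

F


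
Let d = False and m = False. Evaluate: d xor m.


Exclusive or is true when exactly one operand is true.
Substitute: d=False, m=False.
False xor False evaluates to False.

False


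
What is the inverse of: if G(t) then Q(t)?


The inverse of (P → Q) is (¬P → ¬Q). It is equivalent to the converse, not to the original.
Here P = 'G(t)' and Q = 'Q(t)'.

If not (G(t)), then not (Q(t)).


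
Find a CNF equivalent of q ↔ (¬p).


Step 1: Rewrite q ↔ (¬p) as (q → (¬p)) ∧ ((¬p) → q).
Step 2: Rewrite each implication as a disjunction.
Step 3: Eliminate any double negations (¬¬X = X).

((¬q) ∨ (¬p)) ∧ (p ∨ q)


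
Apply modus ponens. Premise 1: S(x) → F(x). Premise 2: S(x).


Modus ponens: from (P → Q) and P, infer Q.
P = 'S(x)' is asserted, and P → Q holds, so Q follows.

F(x).


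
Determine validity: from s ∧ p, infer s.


This matches the form of conjunction elimination: the conclusion follows in every model of the premises.

Valid.


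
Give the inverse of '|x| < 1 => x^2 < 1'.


The inverse of (P → Q) is (¬P → ¬Q). It is equivalent to the converse, not to the original.
Here P = '|x| < 1' and Q = 'x^2 < 1'.

If not (|x| < 1), then not (x^2 < 1).


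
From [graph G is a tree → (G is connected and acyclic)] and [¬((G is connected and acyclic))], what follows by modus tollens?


Modus tollens: from (P → Q) and ¬Q, infer ¬P.
Q = '(G is connected and acyclic)' is denied; since P → Q, P must also fail.

Not (graph G is a tree).


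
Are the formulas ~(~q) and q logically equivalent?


Compare truth tables:
q | φ | ψ
---------
False | False | False
True | True | True
The columns φ and ψ agree on every row.

Yes, they are logically equivalent.


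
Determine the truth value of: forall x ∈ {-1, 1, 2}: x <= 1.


Evaluate the predicate on each element: -1:True, 1:True, 2:False.
Counterexample x = 2 fails the predicate.

False


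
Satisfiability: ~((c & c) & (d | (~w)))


Search for a satisfying assignment over {c, d, w}.
Try c=False, d=False, w=False: the formula evaluates to True.
A satisfying assignment exists.

Satisfiable.


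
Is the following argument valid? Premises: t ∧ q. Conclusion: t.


This matches the form of conjunction elimination: the conclusion follows in every model of the premises.

Valid.


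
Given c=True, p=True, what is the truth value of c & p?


Conjunction is true only when both operands are true.
Substitute: c=True, p=True.
True & True evaluates to True.

True


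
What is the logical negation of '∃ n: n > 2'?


¬(∀ x: φ) = ∃ x: ¬φ, and ¬(∃ x: φ) = ∀ x: ¬φ.
Apply to the existential statement.

∀ n: ¬(n > 2)


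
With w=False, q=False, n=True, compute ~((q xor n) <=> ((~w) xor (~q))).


Substitute w=False, q=False, n=True:
q xor n = False xor True = True
~w = True
~q = True
(~w) xor (~q) = True xor True = False
(q xor n) <=> ((~w) xor (~q)) = True <=> False = False
~((q xor n) <=> ((~w) xor (~q))) = True

True


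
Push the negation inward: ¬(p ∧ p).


De Morgan: the negation of a conjunction is the disjunction of the negations.
Distribute ¬ across ∧, flipping it to ∨, and negate each literal.

(¬p) ∨ (¬p)


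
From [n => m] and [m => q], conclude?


Hypothetical syllogism: from (P → Q) and (Q → R), infer (P → R).
Chain the two implications through the shared middle term 'm'.

n => q


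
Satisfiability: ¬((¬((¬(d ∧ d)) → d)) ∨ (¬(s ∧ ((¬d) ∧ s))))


Check all 4 assignments over {d, s}:
d | s | φ
---------
F | F | F
T | F | F
F | T | F
T | T | F
No assignment makes the formula true.

Unsatisfiable.


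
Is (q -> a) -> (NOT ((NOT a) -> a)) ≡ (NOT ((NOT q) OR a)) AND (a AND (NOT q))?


Compare truth tables:
a | q | φ | ψ
-------------
F | F | T | F
T | F | F | F
F | T | T | F
T | T | F | F
They differ at row 1 (a=F, q=F): φ=T but ψ=F.

No, they are not logically equivalent.


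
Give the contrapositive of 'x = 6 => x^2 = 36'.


The contrapositive of (P → Q) is (¬Q → ¬P); it is logically equivalent to the original.
Here P = 'x = 6' and Q = 'x^2 = 36'.

If not (x^2 = 36), then not (x = 6).


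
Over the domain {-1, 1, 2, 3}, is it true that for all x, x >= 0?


Evaluate the predicate on each element: -1:F, 1:T, 2:T, 3:T.
Counterexample x = -1 fails the predicate.

F


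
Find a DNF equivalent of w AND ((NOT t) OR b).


Step 1: Distribute ∧ over ∨: w ∧ ((¬t) ∨ b) = (w ∧ (¬t)) ∨ (w ∧ b).

(w AND (NOT t)) OR (w AND b)


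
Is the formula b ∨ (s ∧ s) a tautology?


Build the truth table over {b, s}:
b | s | φ
---------
F | F | F
T | F | T
F | T | T
T | T | T
Counterexample at row 1: with b=F, s=F, the formula is F.

No, it is not a tautology.


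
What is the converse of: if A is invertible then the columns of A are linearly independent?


The converse of (P → Q) is (Q → P). It is not in general equivalent to the original.
Here P = 'A is invertible' and Q = 'the columns of A are linearly independent'.

If the columns of A are linearly independent, then A is invertible.


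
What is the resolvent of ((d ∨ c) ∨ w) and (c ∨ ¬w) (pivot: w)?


The clauses contain complementary literals w and ¬w.
Resolution eliminates this pair and disjoins the remaining literals (merging duplicates).

(d ∨ c)


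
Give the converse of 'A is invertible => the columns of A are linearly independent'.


The converse of (P → Q) is (Q → P). It is not in general equivalent to the original.
Here P = 'A is invertible' and Q = 'the columns of A are linearly independent'.

If the columns of A are linearly independent, then A is invertible.


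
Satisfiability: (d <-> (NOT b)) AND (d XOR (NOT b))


Check all 4 assignments over {b, d}:
b | d | φ
---------
F | F | F
T | F | F
F | T | F
T | T | F
No assignment makes the formula true.

Unsatisfiable.


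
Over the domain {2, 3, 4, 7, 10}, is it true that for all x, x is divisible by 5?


Evaluate the predicate on each element: 2:F, 3:F, 4:F, 7:F, 10:T.
Counterexample x = 2 fails the predicate.

F


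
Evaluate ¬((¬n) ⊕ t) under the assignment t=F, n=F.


Substitute t=F, n=F:
¬n = T
(¬n) ⊕ t = T ⊕ F = T
¬((¬n) ⊕ t) = F

F


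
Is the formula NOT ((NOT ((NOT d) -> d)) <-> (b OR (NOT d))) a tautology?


Build the truth table over {b, d}:
b | d | φ
---------
F | F | F
T | F | F
F | T | F
T | T | T
Counterexample at row 1: with b=F, d=F, the formula is F.

No, it is not a tautology.


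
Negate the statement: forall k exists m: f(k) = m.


Negation flips each quantifier (∀↔∃) and negates the inner predicate.
¬(forall k exists m: φ) = exists k forall m: ¬φ.

exists k forall m: ~(f(k) = m)


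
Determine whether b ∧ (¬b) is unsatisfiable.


Truth table over {b}:
b | φ
-----
F | F
T | F
Every row is false.

Yes, it is a contradiction.


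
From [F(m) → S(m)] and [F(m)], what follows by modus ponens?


Modus ponens: from (P → Q) and P, infer Q.
P = 'F(m)' is asserted, and P → Q holds, so Q follows.

S(m).


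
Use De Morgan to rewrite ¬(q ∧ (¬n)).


De Morgan: the negation of a conjunction is the disjunction of the negations.
Distribute ¬ across ∧, flipping it to ∨, and negate each literal.

(¬q) ∨ n


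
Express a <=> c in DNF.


Step 1: a ↔ c is true exactly when both agree: (a ∧ c) ∨ (¬a ∧ ¬c).

(a & c) | ((~a) & (~c))


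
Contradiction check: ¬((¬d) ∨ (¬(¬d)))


Truth table over {d}:
d | φ
-----
F | F
T | F
Every row is false.

Yes, it is a contradiction.


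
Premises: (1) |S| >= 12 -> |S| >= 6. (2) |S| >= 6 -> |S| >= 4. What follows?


Hypothetical syllogism: from (P → Q) and (Q → R), infer (P → R).
Chain the two implications through the shared middle term '|S| >= 6'.

|S| >= 12 -> |S| >= 4


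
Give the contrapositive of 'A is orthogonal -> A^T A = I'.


The contrapositive of (P → Q) is (¬Q → ¬P); it is logically equivalent to the original.
Here P = 'A is orthogonal' and Q = 'A^T A = I'.

If not (A^T A = I), then not (A is orthogonal).


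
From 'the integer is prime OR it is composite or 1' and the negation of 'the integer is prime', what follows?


Disjunctive syllogism: from (P ∨ Q) and ¬P, infer Q.
One disjunct, 'the integer is prime', is ruled out; the other must hold.

it is composite or 1


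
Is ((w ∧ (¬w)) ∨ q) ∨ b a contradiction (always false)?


Truth table over {b, q, w}:
b | q | w | φ
-------------
F | F | F | F
T | F | F | T
F | T | F | T
T | T | F | T
F | F | T | F
T | F | T | T
F | T | T | T
T | T | T | T
Satisfying assignment at row 2: b=T, q=F, w=F gives T.

No, it is not a contradiction.


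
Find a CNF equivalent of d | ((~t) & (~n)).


Step 1: Distribute ∨ over ∧: d ∨ ((¬t) ∧ (¬n)) = (d ∨ (¬t)) ∧ (d ∨ (¬n)).

(d | (~t)) & (d | (~n))


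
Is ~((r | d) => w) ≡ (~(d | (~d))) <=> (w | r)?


Compare truth tables:
d | r | w | φ | ψ
-----------------
False | False | False | False | True
True | False | False | True | True
False | True | False | True | False
True | True | False | True | False
False | False | True | False | False
True | False | True | False | False
False | True | True | False | False
True | True | True | False | False
They differ at row 1 (d=False, r=False, w=False): φ=False but ψ=True.

No, they are not logically equivalent.


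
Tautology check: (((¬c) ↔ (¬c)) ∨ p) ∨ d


Build the truth table over {c, d, p}:
c | d | p | φ
-------------
F | F | F | T
T | F | F | T
F | T | F | T
T | T | F | T
F | F | T | T
T | F | T | T
F | T | T | T
T | T | T | T
Every row evaluates to true.

Yes, it is a tautology.


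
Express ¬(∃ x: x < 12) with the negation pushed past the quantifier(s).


¬(∀ x: φ) = ∃ x: ¬φ, and ¬(∃ x: φ) = ∀ x: ¬φ.
Apply to the existential statement.

∀ x: ¬(x < 12)


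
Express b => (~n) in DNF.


Step 1: Rewrite b → (¬n) as ¬b ∨ (¬n).

(~b) | (~n)


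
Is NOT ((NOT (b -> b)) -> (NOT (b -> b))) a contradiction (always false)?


Truth table over {b}:
b | φ
-----
F | F
T | F
Every row is false.

Yes, it is a contradiction.


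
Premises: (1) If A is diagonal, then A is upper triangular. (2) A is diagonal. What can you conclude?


Modus ponens: from (P → Q) and P, infer Q.
P = 'A is diagonal' is asserted, and P → Q holds, so Q follows.

A is upper triangular.


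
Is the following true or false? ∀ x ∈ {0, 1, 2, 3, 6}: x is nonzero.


Evaluate the predicate on each element: 0:F, 1:T, 2:T, 3:T, 6:T.
Counterexample x = 0 fails the predicate.

F


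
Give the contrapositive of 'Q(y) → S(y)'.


The contrapositive of (P → Q) is (¬Q → ¬P); it is logically equivalent to the original.
Here P = 'Q(y)' and Q = 'S(y)'.

If not (S(y)), then not (Q(y)).


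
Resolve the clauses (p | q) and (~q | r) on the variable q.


The clauses contain complementary literals q and ~q.
Resolution eliminates this pair and disjoins the remaining literals (merging duplicates).

(p | r)


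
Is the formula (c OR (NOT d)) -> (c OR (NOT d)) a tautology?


Build the truth table over {c, d}:
c | d | φ
---------
F | F | T
T | F | T
F | T | T
T | T | T
Every row evaluates to true.

Yes, it is a tautology.


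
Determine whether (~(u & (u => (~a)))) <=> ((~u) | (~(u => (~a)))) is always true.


Build the truth table over {a, u}:
a | u | φ
---------
False | False | True
True | False | True
False | True | True
True | True | True
Every row evaluates to true.

Yes, it is a tautology.


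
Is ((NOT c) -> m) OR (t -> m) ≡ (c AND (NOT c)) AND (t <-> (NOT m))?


Compare truth tables:
c | m | t | φ | ψ
-----------------
F | F | F | T | F
T | F | F | T | F
F | T | F | T | F
T | T | F | T | F
F | F | T | F | F
T | F | T | T | F
F | T | T | T | F
T | T | T | T | F
They differ at row 1 (c=F, m=F, t=F): φ=T but ψ=F.

No, they are not logically equivalent.


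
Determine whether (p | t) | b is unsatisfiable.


Truth table over {b, p, t}:
b | p | t | φ
-------------
False | False | False | False
True | False | False | True
False | True | False | True
True | True | False | True
False | False | True | True
True | False | True | True
False | True | True | True
True | True | True | True
Satisfying assignment at row 2: b=True, p=False, t=False gives True.

No, it is not a contradiction.


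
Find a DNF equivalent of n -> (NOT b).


Step 1: Rewrite n → (¬b) as ¬n ∨ (¬b).

(NOT n) OR (NOT b)


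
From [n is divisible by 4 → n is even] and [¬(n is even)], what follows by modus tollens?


Modus tollens: from (P → Q) and ¬Q, infer ¬P.
Q = 'n is even' is denied; since P → Q, P must also fail.

Not (n is divisible by 4).


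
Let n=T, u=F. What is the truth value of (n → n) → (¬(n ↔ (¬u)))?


Substitute n=T, u=F:
n → n = T → T = T
¬u = T
n ↔ (¬u) = T ↔ T = T
¬(n ↔ (¬u)) = F
(n → n) → (¬(n ↔ (¬u))) = T → F = F

F


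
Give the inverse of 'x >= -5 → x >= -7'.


The inverse of (P → Q) is (¬P → ¬Q). It is equivalent to the converse, not to the original.
Here P = 'x >= -5' and Q = 'x >= -7'.

If not (x >= -5), then not (x >= -7).


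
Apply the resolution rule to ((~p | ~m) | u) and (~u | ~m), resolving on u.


The clauses contain complementary literals u and ~u.
Resolution eliminates this pair and disjoins the remaining literals (merging duplicates).

(~m | ~p)


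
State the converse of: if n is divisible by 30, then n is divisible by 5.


The converse of (P → Q) is (Q → P). It is not in general equivalent to the original.
Here P = 'n is divisible by 30' and Q = 'n is divisible by 5'.

If n is divisible by 5, then n is divisible by 30.


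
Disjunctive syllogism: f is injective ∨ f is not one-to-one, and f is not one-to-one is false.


Disjunctive syllogism: from (P ∨ Q) and ¬P, infer Q.
One disjunct, 'f is not one-to-one', is ruled out; the other must hold.

f is injective


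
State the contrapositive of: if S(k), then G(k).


The contrapositive of (P → Q) is (¬Q → ¬P); it is logically equivalent to the original.
Here P = 'S(k)' and Q = 'G(k)'.

If not (G(k)), then not (S(k)).


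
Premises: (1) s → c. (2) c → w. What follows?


Hypothetical syllogism: from (P → Q) and (Q → R), infer (P → R).
Chain the two implications through the shared middle term 'c'.

s → w


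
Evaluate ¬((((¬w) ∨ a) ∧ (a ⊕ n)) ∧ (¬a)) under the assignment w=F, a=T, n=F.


Substitute w=F, a=T, n=F:
¬w = T
(¬w) ∨ a = T ∨ T = T
a ⊕ n = T ⊕ F = T
((¬w) ∨ a) ∧ (a ⊕ n) = T ∧ T = T
¬a = F
(((¬w) ∨ a) ∧ (a ⊕ n)) ∧ (¬a) = T ∧ F = F
¬((((¬w) ∨ a) ∧ (a ⊕ n)) ∧ (¬a)) = T

T


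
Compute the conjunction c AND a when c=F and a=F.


Conjunction is true only when both operands are true.
Substitute: c=F, a=F.
F AND F evaluates to F.

F


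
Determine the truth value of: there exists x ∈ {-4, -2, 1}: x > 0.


Evaluate the predicate on each element: -4:F, -2:F, 1:T.
Witness x = 1 satisfies the predicate.

T


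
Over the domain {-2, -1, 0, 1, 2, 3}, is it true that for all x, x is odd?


Evaluate the predicate on each element: -2:F, -1:T, 0:F, 1:T, 2:F, 3:T.
Counterexample x = -2 fails the predicate.

F


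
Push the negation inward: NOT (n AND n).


De Morgan: the negation of a conjunction is the disjunction of the negations.
Distribute NOT across AND, flipping it to OR, and negate each literal.

(NOT n) OR (NOT n)


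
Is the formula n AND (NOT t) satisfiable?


Search for a satisfying assignment over {n, t}.
Try n=T, t=F: the formula evaluates to T.
A satisfying assignment exists.

Satisfiable.


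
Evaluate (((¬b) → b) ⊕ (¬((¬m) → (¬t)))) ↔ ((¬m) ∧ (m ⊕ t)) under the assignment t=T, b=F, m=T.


Substitute t=T, b=F, m=T:
… (earlier sub-steps elided)
(¬b) → b = T → F = F
¬m = F
¬t = F
(¬m) → (¬t) = F → F = T
¬((¬m) → (¬t)) = F
((¬b) → b) ⊕ (¬((¬m) → (¬t))) = F ⊕ F = F
¬m = F
m ⊕ t = T ⊕ T = F
(¬m) ∧ (m ⊕ t) = F ∧ F = F
(((¬b) → b) ⊕ (¬((¬m) → (¬t)))) ↔ ((¬m) ∧ (m ⊕ t)) = F ↔ F = T

T


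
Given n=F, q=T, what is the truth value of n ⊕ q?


Exclusive or is true when exactly one operand is true.
Substitute: n=F, q=T.
F ⊕ T evaluates to T.

T


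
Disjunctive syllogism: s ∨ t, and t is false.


Disjunctive syllogism: from (P ∨ Q) and ¬P, infer Q.
One disjunct, 't', is ruled out; the other must hold.

s


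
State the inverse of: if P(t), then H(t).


The inverse of (P → Q) is (¬P → ¬Q). It is equivalent to the converse, not to the original.
Here P = 'P(t)' and Q = 'H(t)'.

If not (P(t)), then not (H(t)).


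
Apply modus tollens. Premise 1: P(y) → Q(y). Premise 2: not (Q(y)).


Modus tollens: from (P → Q) and ¬Q, infer ¬P.
Q = 'Q(y)' is denied; since P → Q, P must also fail.

Not (P(y)).


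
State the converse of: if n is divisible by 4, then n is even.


The converse of (P → Q) is (Q → P). It is not in general equivalent to the original.
Here P = 'n is divisible by 4' and Q = 'n is even'.

If n is even, then n is divisible by 4.


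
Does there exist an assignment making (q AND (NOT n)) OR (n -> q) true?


Search for a satisfying assignment over {n, q}.
Try n=F, q=F: the formula evaluates to T.
A satisfying assignment exists.

Satisfiable.


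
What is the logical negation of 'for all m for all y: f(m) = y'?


Negation flips each quantifier (∀↔∃) and negates the inner predicate.
¬(for all m for all y: φ) = there exists m there exists y: ¬φ.

there exists m there exists y: NOT(f(m) = y)


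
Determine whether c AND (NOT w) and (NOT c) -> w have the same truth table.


Compare truth tables:
c | w | φ | ψ
-------------
F | F | F | F
T | F | T | T
F | T | F | T
T | T | F | T
They differ at row 3 (c=F, w=T): φ=F but ψ=T.

No, they are not logically equivalent.


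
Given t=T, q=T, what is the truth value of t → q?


Implication is false only when antecedent is true and consequent is false.
Substitute: t=T, q=T.
T → T evaluates to T.

T


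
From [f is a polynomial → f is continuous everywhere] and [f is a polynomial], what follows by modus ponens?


Modus ponens: from (P → Q) and P, infer Q.
P = 'f is a polynomial' is asserted, and P → Q holds, so Q follows.

f is continuous everywhere.


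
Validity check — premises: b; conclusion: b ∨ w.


This matches the form of disjunction introduction: the conclusion follows in every model of the premises.

Valid.


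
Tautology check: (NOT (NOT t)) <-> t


Build the truth table over {t}:
t | φ
-----
F | T
T | T
Every row evaluates to true.

Yes, it is a tautology.


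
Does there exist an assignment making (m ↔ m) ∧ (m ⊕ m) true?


Check all 2 assignments over {m}:
m | φ
-----
F | F
T | F
No assignment makes the formula true.

Unsatisfiable.


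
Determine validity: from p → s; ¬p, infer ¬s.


This is denying the antecedent (fallacy). There exist truth assignments where the premises are all true but the conclusion is false.

Invalid.


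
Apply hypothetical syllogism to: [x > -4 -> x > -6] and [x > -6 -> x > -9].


Hypothetical syllogism: from (P → Q) and (Q → R), infer (P → R).
Chain the two implications through the shared middle term 'x > -6'.

x > -4 -> x > -9


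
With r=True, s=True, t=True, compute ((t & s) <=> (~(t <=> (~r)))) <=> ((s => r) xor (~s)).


Substitute r=True, s=True, t=True:
t & s = True & True = True
~r = False
t <=> (~r) = True <=> False = False
~(t <=> (~r)) = True
(t & s) <=> (~(t <=> (~r))) = True <=> True = True
s => r = True => True = True
~s = False
(s => r) xor (~s) = True xor False = True
((t & s) <=> (~(t <=> (~r)))) <=> ((s => r) xor (~s)) = True <=> True = True

True


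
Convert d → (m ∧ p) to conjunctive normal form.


Step 1: Rewrite d → (m ∧ p) as ¬d ∨ (m ∧ p).
Step 2: Distribute ∨ over ∧.

((¬d) ∨ m) ∧ ((¬d) ∨ p)


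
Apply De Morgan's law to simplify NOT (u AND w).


De Morgan: the negation of a conjunction is the disjunction of the negations.
Distribute NOT across AND, flipping it to OR, and negate each literal.

(NOT u) OR (NOT w)


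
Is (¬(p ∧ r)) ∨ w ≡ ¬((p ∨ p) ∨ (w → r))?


Compare truth tables:
p | r | w | φ | ψ
-----------------
F | F | F | T | F
T | F | F | T | F
F | T | F | T | F
T | T | F | F | F
F | F | T | T | T
T | F | T | T | F
F | T | T | T | F
T | T | T | T | F
They differ at row 1 (p=F, r=F, w=F): φ=T but ψ=F.

No, they are not logically equivalent.


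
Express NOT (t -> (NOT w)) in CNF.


Step 1: Rewrite t → (¬w) as ¬t ∨ (¬w).
Step 2: Negate: ¬(¬t ∨ (¬w)) = t ∧ ¬(¬w) (De Morgan + double negation).
Step 3: Eliminate any double negations (¬¬X = X).

t AND w


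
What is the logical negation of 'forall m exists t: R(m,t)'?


Negation flips each quantifier (∀↔∃) and negates the inner predicate.
¬(forall m exists t: φ) = exists m forall t: ¬φ.

exists m forall t: ~(R(m,t))


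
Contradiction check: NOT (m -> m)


Truth table over {m}:
m | φ
-----
F | F
T | F
Every row is false.

Yes, it is a contradiction.


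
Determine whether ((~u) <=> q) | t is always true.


Build the truth table over {q, t, u}:
q | t | u | φ
-------------
False | False | False | False
True | False | False | True
False | True | False | True
True | True | False | True
False | False | True | True
True | False | True | False
False | True | True | True
True | True | True | True
Counterexample at row 1: with q=False, t=False, u=False, the formula is False.

No, it is not a tautology.


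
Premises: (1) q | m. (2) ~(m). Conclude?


Disjunctive syllogism: from (P ∨ Q) and ¬P, infer Q.
One disjunct, 'm', is ruled out; the other must hold.

q


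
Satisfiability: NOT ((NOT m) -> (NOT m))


Check all 2 assignments over {m}:
m | φ
-----
F | F
T | F
No assignment makes the formula true.

Unsatisfiable.


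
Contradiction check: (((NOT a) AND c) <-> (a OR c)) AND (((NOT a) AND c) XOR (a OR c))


Truth table over {a, c}:
a | c | φ
---------
F | F | F
T | F | F
F | T | F
T | T | F
Every row is false.

Yes, it is a contradiction.


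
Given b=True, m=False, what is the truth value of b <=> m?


Biconditional is true when both operands have the same truth value.
Substitute: b=True, m=False.
True <=> False evaluates to False.

False


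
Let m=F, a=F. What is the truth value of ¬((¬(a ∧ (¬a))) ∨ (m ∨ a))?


Substitute m=F, a=F:
¬a = T
a ∧ (¬a) = F ∧ T = F
¬(a ∧ (¬a)) = T
m ∨ a = F ∨ F = F
(¬(a ∧ (¬a))) ∨ (m ∨ a) = T ∨ F = T
¬((¬(a ∧ (¬a))) ∨ (m ∨ a)) = F

F


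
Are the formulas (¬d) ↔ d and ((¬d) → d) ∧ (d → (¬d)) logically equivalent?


Compare truth tables:
d | φ | ψ
---------
F | F | F
T | F | F
The columns φ and ψ agree on every row.

Yes, they are logically equivalent.


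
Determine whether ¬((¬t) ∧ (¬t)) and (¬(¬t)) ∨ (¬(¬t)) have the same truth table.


Compare truth tables:
t | φ | ψ
---------
F | F | F
T | T | T
The columns φ and ψ agree on every row.

Yes, they are logically equivalent.


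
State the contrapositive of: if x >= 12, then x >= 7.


The contrapositive of (P → Q) is (¬Q → ¬P); it is logically equivalent to the original.
Here P = 'x >= 12' and Q = 'x >= 7'.

If not (x >= 7), then not (x >= 12).


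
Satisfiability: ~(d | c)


Search for a satisfying assignment over {c, d}.
Try c=False, d=False: the formula evaluates to True.
A satisfying assignment exists.

Satisfiable.


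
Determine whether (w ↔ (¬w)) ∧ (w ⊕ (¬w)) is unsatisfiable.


Truth table over {w}:
w | φ
-----
F | F
T | F
Every row is false.

Yes, it is a contradiction.


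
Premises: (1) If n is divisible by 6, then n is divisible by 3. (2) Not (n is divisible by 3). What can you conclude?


Modus tollens: from (P → Q) and ¬Q, infer ¬P.
Q = 'n is divisible by 3' is denied; since P → Q, P must also fail.

Not (n is divisible by 6).


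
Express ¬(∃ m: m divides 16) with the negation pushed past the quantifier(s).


¬(∀ x: φ) = ∃ x: ¬φ, and ¬(∃ x: φ) = ∀ x: ¬φ.
Apply to the existential statement.

∀ m: ¬(m divides 16)


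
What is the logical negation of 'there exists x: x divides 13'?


¬(for all x: φ) = there exists x: ¬φ, and ¬(there exists x: φ) = for all x: ¬φ.
Apply to the existential statement.

for all x: NOT(x divides 13)


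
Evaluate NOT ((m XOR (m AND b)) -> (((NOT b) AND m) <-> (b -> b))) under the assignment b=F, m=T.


Substitute b=F, m=T:
m AND b = T AND F = F
m XOR (m AND b) = T XOR F = T
NOT b = T
(NOT b) AND m = T AND T = T
b -> b = F -> F = T
((NOT b) AND m) <-> (b -> b) = T <-> T = T
(m XOR (m AND b)) -> (((NOT b) AND m) <-> (b -> b)) = T -> T = T
NOT ((m XOR (m AND b)) -> (((NOT b) AND m) <-> (b -> b))) = F

F


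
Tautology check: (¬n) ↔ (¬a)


Build the truth table over {a, n}:
a | n | φ
---------
F | F | T
T | F | F
F | T | F
T | T | T
Counterexample at row 2: with a=T, n=F, the formula is F.

No, it is not a tautology.


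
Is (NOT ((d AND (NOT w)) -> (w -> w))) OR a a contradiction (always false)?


Truth table over {a, d, w}:
a | d | w | φ
-------------
F | F | F | F
T | F | F | T
F | T | F | F
T | T | F | T
F | F | T | F
T | F | T | T
F | T | T | F
T | T | T | T
Satisfying assignment at row 2: a=T, d=F, w=F gives T.

No, it is not a contradiction.


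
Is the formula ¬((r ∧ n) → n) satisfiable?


Check all 4 assignments over {n, r}:
n | r | φ
---------
F | F | F
T | F | F
F | T | F
T | T | F
No assignment makes the formula true.

Unsatisfiable.


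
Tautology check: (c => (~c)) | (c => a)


Build the truth table over {a, c}:
a | c | φ
---------
False | False | True
True | False | True
False | True | False
True | True | True
Counterexample at row 3: with a=False, c=True, the formula is False.

No, it is not a tautology.


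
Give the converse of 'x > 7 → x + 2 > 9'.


The converse of (P → Q) is (Q → P). It is not in general equivalent to the original.
Here P = 'x > 7' and Q = 'x + 2 > 9'.

If x + 2 > 9, then x > 7.


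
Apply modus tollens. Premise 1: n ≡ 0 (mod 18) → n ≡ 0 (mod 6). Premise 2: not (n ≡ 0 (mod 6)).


Modus tollens: from (P → Q) and ¬Q, infer ¬P.
Q = 'n ≡ 0 (mod 6)' is denied; since P → Q, P must also fail.

Not (n ≡ 0 (mod 18)).


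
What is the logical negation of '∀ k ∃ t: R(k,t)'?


Negation flips each quantifier (∀↔∃) and negates the inner predicate.
¬(∀ k ∃ t: φ) = ∃ k ∀ t: ¬φ.

∃ k ∀ t: ¬(R(k,t))


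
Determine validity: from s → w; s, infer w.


This matches the form of modus ponens: the conclusion follows in every model of the premises.

Valid.


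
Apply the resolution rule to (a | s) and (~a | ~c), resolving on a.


The clauses contain complementary literals a and ~a.
Resolution eliminates this pair and disjoins the remaining literals (merging duplicates).

(s | ~c)


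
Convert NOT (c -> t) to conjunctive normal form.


Step 1: Rewrite c → t as ¬c ∨ t.
Step 2: Negate: ¬(¬c ∨ t) = c ∧ ¬t (De Morgan + double negation).

c AND (NOT t)


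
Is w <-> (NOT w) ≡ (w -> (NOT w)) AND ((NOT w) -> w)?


Compare truth tables:
w | φ | ψ
---------
F | F | F
T | F | F
The columns φ and ψ agree on every row.

Yes, they are logically equivalent.


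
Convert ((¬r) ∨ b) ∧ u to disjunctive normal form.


Step 1: Distribute ∧ over ∨: ((¬r) ∨ b) ∧ u = ((¬r) ∧ u) ∨ (b ∧ u).

((¬r) ∧ u) ∨ (b ∧ u)


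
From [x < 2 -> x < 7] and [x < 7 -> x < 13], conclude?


Hypothetical syllogism: from (P → Q) and (Q → R), infer (P → R).
Chain the two implications through the shared middle term 'x < 7'.

x < 2 -> x < 13


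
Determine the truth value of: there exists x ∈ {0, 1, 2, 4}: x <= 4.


Evaluate the predicate on each element: 0:T, 1:T, 2:T, 4:T.
Witness x = 0 satisfies the predicate.

T


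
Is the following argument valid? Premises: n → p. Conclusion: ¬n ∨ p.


This matches the form of material implication: the conclusion follows in every model of the premises.

Valid.


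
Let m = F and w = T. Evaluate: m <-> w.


Biconditional is true when both operands have the same truth value.
Substitute: m=F, w=T.
F <-> T evaluates to F.

F


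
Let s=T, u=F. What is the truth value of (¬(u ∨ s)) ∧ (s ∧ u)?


Substitute s=T, u=F:
u ∨ s = F ∨ T = T
¬(u ∨ s) = F
s ∧ u = T ∧ F = F
(¬(u ∨ s)) ∧ (s ∧ u) = F ∧ F = F

F


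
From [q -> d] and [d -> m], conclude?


Hypothetical syllogism: from (P → Q) and (Q → R), infer (P → R).
Chain the two implications through the shared middle term 'd'.

q -> m


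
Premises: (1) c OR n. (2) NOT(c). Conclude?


Disjunctive syllogism: from (P ∨ Q) and ¬P, infer Q.
One disjunct, 'c', is ruled out; the other must hold.

n


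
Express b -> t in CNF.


Step 1: Rewrite b → t as ¬b ∨ t.

(NOT b) OR t


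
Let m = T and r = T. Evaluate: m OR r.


Disjunction is false only when both operands are false.
Substitute: m=T, r=T.
T OR T evaluates to T.

T


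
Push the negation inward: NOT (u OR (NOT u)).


De Morgan: the negation of a disjunction is the conjunction of the negations.
Distribute NOT across OR, flipping it to AND, and negate each literal.

(NOT u) AND u


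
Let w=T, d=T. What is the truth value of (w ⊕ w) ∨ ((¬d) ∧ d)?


Substitute w=T, d=T:
w ⊕ w = T ⊕ T = F
¬d = F
(¬d) ∧ d = F ∧ T = F
(w ⊕ w) ∨ ((¬d) ∧ d) = F ∨ F = F

F


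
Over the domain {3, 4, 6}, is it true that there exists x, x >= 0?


Evaluate the predicate on each element: 3:T, 4:T, 6:T.
Witness x = 3 satisfies the predicate.

T


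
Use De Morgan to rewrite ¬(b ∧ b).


De Morgan: the negation of a conjunction is the disjunction of the negations.
Distribute ¬ across ∧, flipping it to ∨, and negate each literal.

(¬b) ∨ (¬b)


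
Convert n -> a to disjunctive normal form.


Step 1: Rewrite n → a as ¬n ∨ a.

(NOT n) OR a


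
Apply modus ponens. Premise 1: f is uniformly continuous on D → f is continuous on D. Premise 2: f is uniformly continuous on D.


Modus ponens: from (P → Q) and P, infer Q.
P = 'f is uniformly continuous on D' is asserted, and P → Q holds, so Q follows.

f is continuous on D.


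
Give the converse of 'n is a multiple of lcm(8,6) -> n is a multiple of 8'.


The converse of (P → Q) is (Q → P). It is not in general equivalent to the original.
Here P = 'n is a multiple of lcm(8,6)' and Q = 'n is a multiple of 8'.

If n is a multiple of 8, then n is a multiple of lcm(8,6).


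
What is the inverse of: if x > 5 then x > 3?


The inverse of (P → Q) is (¬P → ¬Q). It is equivalent to the converse, not to the original.
Here P = 'x > 5' and Q = 'x > 3'.

If not (x > 5), then not (x > 3).


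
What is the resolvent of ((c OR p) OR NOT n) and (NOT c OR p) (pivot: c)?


The clauses contain complementary literals c and NOTc.
Resolution eliminates this pair and disjoins the remaining literals (merging duplicates).

(NOT n OR p)


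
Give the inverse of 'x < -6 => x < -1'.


The inverse of (P → Q) is (¬P → ¬Q). It is equivalent to the converse, not to the original.
Here P = 'x < -6' and Q = 'x < -1'.

If not (x < -6), then not (x < -1).


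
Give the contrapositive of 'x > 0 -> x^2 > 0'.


The contrapositive of (P → Q) is (¬Q → ¬P); it is logically equivalent to the original.
Here P = 'x > 0' and Q = 'x^2 > 0'.

If not (x^2 > 0), then not (x > 0).
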